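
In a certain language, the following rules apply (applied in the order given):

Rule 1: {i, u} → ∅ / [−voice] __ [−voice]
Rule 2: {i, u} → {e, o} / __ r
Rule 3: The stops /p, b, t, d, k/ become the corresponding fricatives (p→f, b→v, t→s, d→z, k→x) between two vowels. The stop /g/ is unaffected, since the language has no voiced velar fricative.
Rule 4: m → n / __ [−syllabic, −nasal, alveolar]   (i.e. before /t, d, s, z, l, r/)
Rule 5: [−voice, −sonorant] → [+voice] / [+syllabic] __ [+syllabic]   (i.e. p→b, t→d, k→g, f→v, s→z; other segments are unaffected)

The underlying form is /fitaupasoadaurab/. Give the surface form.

ftauvazoazaorab

Rule 1 (high vowel syncope): /i/ is a high vowel flanked by voiceless consonants /f/ and /t/, so it deletes. /fitaupasoadaurab/ → ftaupasoadaurab.
Rule 2 (pre-rhotic lowering): /u/ is a high vowel immediately before /r/, so it lowers to [o]. /ftaupasoadaurab/ → ftaupasoadaorab.
Rule 3 (intervocalic spirantization): /p/ is a stop between vowels /u/ and /a/, so it spirantizes to the fricative [f]. /d/ is a stop between vowels /a/ and /a/, so it spirantizes to the fricative [z]. /ftaupasoadaorab/ → ftaufasoazaorab.
Rule 4 (nasal place assimilation): no segment meets the environment; /ftaufasoazaorab/ is unchanged.
Rule 5 (intervocalic voicing): /f/ is a voiceless obstruent between vowels /u/ and /a/, so it voices to [v]. /s/ is a voiceless obstruent between vowels /a/ and /o/, so it voices to [z]. /ftaufasoazaorab/ → ftauvazoazaorab.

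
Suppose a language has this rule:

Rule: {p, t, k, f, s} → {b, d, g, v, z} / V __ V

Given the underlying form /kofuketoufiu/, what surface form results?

kovugedouviu

/f/ is a voiceless obstruent between vowels /o/ and /u/, so it voices to [v].
/k/ is a voiceless obstruent between vowels /u/ and /e/, so it voices to [g].
/t/ is a voiceless obstruent between vowels /e/ and /o/, so it voices to [d].
/f/ is a voiceless obstruent between vowels /u/ and /i/, so it voices to [v].
The other instance of /k/ does not occur in the required environment and remains unchanged.
Surface form: [kovugedouviu].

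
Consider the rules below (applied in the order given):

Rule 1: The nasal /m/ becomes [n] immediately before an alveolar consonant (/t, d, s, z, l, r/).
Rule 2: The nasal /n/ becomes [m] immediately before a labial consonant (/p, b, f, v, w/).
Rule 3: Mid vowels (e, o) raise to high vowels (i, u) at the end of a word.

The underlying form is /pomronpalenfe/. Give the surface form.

ponrompalemfi

Rule 1 (nasal place assimilation): /m/ precedes the alveolar consonant /r/, so it assimilates in place to [n]. /pomronpalenfe/ → ponronpalenfe.
Rule 2 (nasal place assimilation): /n/ precedes the labial consonant /p/, so it assimilates in place to [m]. /n/ precedes the labial consonant /f/, so it assimilates in place to [m]. /ponronpalenfe/ → ponrompalemfe.
Rule 3 (final vowel raising): /e/ is a mid vowel in word-final position, so it raises to [i]. /ponrompalemfe/ → ponrompalemfi.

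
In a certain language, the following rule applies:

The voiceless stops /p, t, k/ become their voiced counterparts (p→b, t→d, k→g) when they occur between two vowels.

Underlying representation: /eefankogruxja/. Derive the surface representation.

No segment of /eefankogruxja/ meets the structural description of the rule, so the form surfaces unchanged.

eefankogruxja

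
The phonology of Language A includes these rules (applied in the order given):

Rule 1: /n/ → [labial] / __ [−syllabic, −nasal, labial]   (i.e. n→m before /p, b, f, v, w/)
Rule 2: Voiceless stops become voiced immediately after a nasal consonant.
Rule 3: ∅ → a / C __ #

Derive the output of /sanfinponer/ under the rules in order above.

samfimbonera

Rule 1 (nasal place assimilation): /n/ precedes the labial consonant /f/, so it assimilates in place to [m]. /n/ precedes the labial consonant /p/, so it assimilates in place to [m]. /sanfinponer/ → samfimponer.
Rule 2 (post-nasal voicing): /p/ is a voiceless stop immediately after the nasal /m/, so it voices to [b]. /samfimponer/ → samfimboner.
Rule 3 (final a-epenthesis): the form ends in the consonant /r/, so [a] is inserted word-finally. /samfimboner/ → samfimbonera.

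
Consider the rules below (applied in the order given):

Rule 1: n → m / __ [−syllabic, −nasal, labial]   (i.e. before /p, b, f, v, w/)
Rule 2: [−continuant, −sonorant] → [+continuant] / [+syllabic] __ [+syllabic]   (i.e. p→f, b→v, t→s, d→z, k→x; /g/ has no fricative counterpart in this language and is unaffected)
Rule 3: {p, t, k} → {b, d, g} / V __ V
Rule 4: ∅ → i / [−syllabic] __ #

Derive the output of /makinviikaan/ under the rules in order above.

maximviixaani

Rule 1 (nasal place assimilation): /n/ precedes the labial consonant /v/, so it assimilates in place to [m]. /makinviikaan/ → makimviikaan.
Rule 2 (intervocalic spirantization): /k/ is a stop between vowels /a/ and /i/, so it spirantizes to the fricative [x]. /k/ is a stop between vowels /i/ and /a/, so it spirantizes to the fricative [x]. /makimviikaan/ → maximviixaan.
Rule 3 (intervocalic voicing): no segment meets the environment; /maximviixaan/ is unchanged.
Rule 4 (final i-epenthesis): the form ends in the consonant /n/, so [i] is inserted word-finally. /maximviixaan/ → maximviixaani.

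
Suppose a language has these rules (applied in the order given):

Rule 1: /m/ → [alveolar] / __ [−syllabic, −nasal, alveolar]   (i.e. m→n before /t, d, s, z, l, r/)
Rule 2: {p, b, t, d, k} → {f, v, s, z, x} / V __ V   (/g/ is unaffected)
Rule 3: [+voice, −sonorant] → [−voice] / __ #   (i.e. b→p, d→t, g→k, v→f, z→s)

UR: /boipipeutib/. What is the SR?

boififeusip

Rule 1 (nasal place assimilation): no segment meets the environment; /boipipeutib/ is unchanged.
Rule 2 (intervocalic spirantization): /p/ is a stop between vowels /i/ and /i/, so it spirantizes to the fricative [f]. /p/ is a stop between vowels /i/ and /e/, so it spirantizes to the fricative [f]. /t/ is a stop between vowels /u/ and /i/, so it spirantizes to the fricative [s]. /boipipeutib/ → boififeusib.
Rule 3 (final devoicing): /b/ is a voiced obstruent in word-final position, so it devoices to [p]. /boififeusib/ → boififeusip.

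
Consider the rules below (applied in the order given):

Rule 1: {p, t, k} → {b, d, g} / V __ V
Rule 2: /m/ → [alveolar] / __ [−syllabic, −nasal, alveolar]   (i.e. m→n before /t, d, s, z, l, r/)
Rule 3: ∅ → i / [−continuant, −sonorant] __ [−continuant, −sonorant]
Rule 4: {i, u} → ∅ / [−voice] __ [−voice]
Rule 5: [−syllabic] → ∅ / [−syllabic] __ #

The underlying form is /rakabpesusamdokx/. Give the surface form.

Rule 1 (intervocalic voicing): /k/ is a voiceless stop between vowels /a/ and /a/, so it voices to [g]. /rakabpesusamdokx/ → ragabpesusamdokx.
Rule 2 (nasal place assimilation): /m/ precedes the alveolar consonant /d/, so it assimilates in place to [n]. /ragabpesusamdokx/ → ragabpesusandokx.
Rule 3 (stop-cluster i-epenthesis): /b/ and /p/ form a stop–stop cluster, so [i] is inserted between them. /ragabpesusandokx/ → ragabipesusandokx.
Rule 4 (high vowel syncope): /u/ is a high vowel flanked by voiceless consonants /s/ and /s/, so it deletes. /ragabipesusandokx/ → ragabipessandokx.
Rule 5 (final cluster simplification): /x/ is the second consonant of a word-final cluster /kx/, so it deletes. /ragabipessandokx/ → ragabipessandok.

ragabipessandok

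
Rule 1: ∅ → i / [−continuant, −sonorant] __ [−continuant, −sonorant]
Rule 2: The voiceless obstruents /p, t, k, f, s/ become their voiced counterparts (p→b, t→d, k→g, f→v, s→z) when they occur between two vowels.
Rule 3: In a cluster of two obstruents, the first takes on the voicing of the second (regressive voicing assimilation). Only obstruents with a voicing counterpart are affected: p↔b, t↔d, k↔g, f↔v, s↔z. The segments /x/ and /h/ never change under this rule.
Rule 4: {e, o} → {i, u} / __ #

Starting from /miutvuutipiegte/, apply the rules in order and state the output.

Rule 1 (stop-cluster i-epenthesis): /g/ and /t/ form a stop–stop cluster, so [i] is inserted between them. /miutvuutipiegte/ → miutvuutipiegite.
Rule 2 (intervocalic voicing): /t/ is a voiceless obstruent between vowels /u/ and /i/, so it voices to [d]. /p/ is a voiceless obstruent between vowels /i/ and /i/, so it voices to [b]. /t/ is a voiceless obstruent between vowels /i/ and /e/, so it voices to [d]. /miutvuutipiegite/ → miutvuudibiegide.
Rule 3 (regressive voicing assimilation): /t/ precedes the voiced obstruent /v/, so it voices to [d] by assimilation. /miutvuudibiegide/ → miudvuudibiegide.
Rule 4 (final vowel raising): /e/ is a mid vowel in word-final position, so it raises to [i]. /miudvuudibiegide/ → miudvuudibiegidi.

miudvuudibiegidi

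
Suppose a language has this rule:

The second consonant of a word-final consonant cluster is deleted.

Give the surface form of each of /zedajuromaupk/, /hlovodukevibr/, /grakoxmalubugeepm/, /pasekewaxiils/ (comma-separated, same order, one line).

zedajuromaup, hlovodukevib, grakoxmalubugeep, pasekewaxiil

/zedajuromaupk/: /k/ is the second consonant of a word-final cluster /pk/, so it deletes. → [zedajuromaup].
/hlovodukevibr/: /r/ is the second consonant of a word-final cluster /br/, so it deletes. → [hlovodukevib].
/grakoxmalubugeepm/: /m/ is the second consonant of a word-final cluster /pm/, so it deletes. → [grakoxmalubugeep].
/pasekewaxiils/: /s/ is the second consonant of a word-final cluster /ls/, so it deletes. → [pasekewaxiil].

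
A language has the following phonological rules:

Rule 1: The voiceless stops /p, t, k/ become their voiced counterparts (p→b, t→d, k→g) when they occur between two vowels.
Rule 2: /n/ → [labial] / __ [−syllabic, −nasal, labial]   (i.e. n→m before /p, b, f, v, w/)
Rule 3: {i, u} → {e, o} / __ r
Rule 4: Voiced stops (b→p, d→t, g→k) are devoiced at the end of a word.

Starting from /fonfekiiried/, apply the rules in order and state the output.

Rule 1 (intervocalic voicing): /k/ is a voiceless stop between vowels /e/ and /i/, so it voices to [g]. /fonfekiiried/ → fonfegiiried.
Rule 2 (nasal place assimilation): /n/ precedes the labial consonant /f/, so it assimilates in place to [m]. /fonfegiiried/ → fomfegiiried.
Rule 3 (pre-rhotic lowering): /i/ is a high vowel immediately before /r/, so it lowers to [e]. /fomfegiiried/ → fomfegieried.
Rule 4 (final devoicing): /d/ is a voiced stop in word-final position, so it devoices to [t]. /fomfegieried/ → fomfegieriet.

fomfegieriet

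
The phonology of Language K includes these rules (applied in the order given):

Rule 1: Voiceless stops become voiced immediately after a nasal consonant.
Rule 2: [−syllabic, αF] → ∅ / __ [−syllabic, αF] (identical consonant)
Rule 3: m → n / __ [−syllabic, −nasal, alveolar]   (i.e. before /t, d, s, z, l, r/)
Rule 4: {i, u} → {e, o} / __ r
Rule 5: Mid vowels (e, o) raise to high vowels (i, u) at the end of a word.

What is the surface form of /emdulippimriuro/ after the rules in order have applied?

endulipinrioru

Rule 1 (post-nasal voicing): no segment meets the environment; /emdulippimriuro/ is unchanged.
Rule 2 (degemination): /pp/ is a geminate; the first /p/ deletes. /emdulippimriuro/ → emdulipimriuro.
Rule 3 (nasal place assimilation): /m/ precedes the alveolar consonant /d/, so it assimilates in place to [n]. /m/ precedes the alveolar consonant /r/, so it assimilates in place to [n]. /emdulipimriuro/ → endulipinriuro.
Rule 4 (pre-rhotic lowering): /u/ is a high vowel immediately before /r/, so it lowers to [o]. /endulipinriuro/ → endulipinrioro.
Rule 5 (final vowel raising): /o/ is a mid vowel in word-final position, so it raises to [u]. /endulipinrioro/ → endulipinrioru.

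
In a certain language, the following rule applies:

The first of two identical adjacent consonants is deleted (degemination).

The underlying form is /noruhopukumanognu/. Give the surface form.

No segment of /noruhopukumanognu/ meets the structural description of the rule, so the form surfaces unchanged.

noruhopukumanognu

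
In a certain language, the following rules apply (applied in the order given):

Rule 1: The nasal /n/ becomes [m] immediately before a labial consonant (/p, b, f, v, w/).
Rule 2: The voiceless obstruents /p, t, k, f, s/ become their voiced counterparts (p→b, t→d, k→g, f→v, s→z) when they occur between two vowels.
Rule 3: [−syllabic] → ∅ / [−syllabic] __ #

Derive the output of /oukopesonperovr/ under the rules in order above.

ougobezomperov

Rule 1 (nasal place assimilation): /n/ precedes the labial consonant /p/, so it assimilates in place to [m]. /oukopesonperovr/ → oukopesomperovr.
Rule 2 (intervocalic voicing): /k/ is a voiceless obstruent between vowels /u/ and /o/, so it voices to [g]. /p/ is a voiceless obstruent between vowels /o/ and /e/, so it voices to [b]. /s/ is a voiceless obstruent between vowels /e/ and /o/, so it voices to [z]. /oukopesomperovr/ → ougobezomperovr.
Rule 3 (final cluster simplification): /r/ is the second consonant of a word-final cluster /vr/, so it deletes. /ougobezomperovr/ → ougobezomperov.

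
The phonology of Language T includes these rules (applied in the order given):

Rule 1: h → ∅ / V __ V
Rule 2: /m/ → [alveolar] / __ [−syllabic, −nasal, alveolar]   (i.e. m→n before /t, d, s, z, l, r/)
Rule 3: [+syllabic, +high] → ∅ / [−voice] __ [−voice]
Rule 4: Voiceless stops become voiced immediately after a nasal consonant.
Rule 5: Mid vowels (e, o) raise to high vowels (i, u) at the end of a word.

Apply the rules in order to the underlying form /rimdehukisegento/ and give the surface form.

Rule 1 (intervocalic h-deletion): /h/ occurs between vowels /e/ and /u/, so it deletes. /rimdehukisegento/ → rimdeukisegento.
Rule 2 (nasal place assimilation): /m/ precedes the alveolar consonant /d/, so it assimilates in place to [n]. /rimdeukisegento/ → rindeukisegento.
Rule 3 (high vowel syncope): /i/ is a high vowel flanked by voiceless consonants /k/ and /s/, so it deletes. /rindeukisegento/ → rindeuksegento.
Rule 4 (post-nasal voicing): /t/ is a voiceless stop immediately after the nasal /n/, so it voices to [d]. /rindeuksegento/ → rindeuksegendo.
Rule 5 (final vowel raising): /o/ is a mid vowel in word-final position, so it raises to [u]. /rindeuksegendo/ → rindeuksegendu.

rindeuksegendu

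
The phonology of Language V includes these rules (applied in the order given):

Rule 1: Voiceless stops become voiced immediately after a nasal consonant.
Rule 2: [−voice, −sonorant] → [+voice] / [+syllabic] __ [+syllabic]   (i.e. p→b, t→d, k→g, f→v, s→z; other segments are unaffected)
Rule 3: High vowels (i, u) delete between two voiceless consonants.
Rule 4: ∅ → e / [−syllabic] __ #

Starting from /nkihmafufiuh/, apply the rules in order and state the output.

ngihmavuviuhe

Rule 1 (post-nasal voicing): /k/ is a voiceless stop immediately after the nasal /n/, so it voices to [g]. /nkihmafufiuh/ → ngihmafufiuh.
Rule 2 (intervocalic voicing): /f/ is a voiceless obstruent between vowels /a/ and /u/, so it voices to [v]. /f/ is a voiceless obstruent between vowels /u/ and /i/, so it voices to [v]. /ngihmafufiuh/ → ngihmavuviuh.
Rule 3 (high vowel syncope): no segment meets the environment; /ngihmavuviuh/ is unchanged.
Rule 4 (final e-epenthesis): the form ends in the consonant /h/, so [e] is inserted word-finally. /ngihmavuviuh/ → ngihmavuviuhe.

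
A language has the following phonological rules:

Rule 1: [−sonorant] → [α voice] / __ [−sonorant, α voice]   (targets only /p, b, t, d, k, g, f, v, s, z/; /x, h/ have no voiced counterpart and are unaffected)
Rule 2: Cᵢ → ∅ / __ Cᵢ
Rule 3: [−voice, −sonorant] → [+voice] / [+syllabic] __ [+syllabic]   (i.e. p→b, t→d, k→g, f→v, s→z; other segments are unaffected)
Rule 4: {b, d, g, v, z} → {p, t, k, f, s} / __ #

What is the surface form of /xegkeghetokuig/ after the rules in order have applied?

Rule 1 (regressive voicing assimilation): /g/ precedes the voiceless obstruent /k/, so it devoices to [k] by assimilation. /g/ precedes the voiceless obstruent /h/, so it devoices to [k] by assimilation. /xegkeghetokuig/ → xekkekhetokuig.
Rule 2 (degemination): /kk/ is a geminate; the first /k/ deletes. /xekkekhetokuig/ → xekekhetokuig.
Rule 3 (intervocalic voicing): /k/ is a voiceless obstruent between vowels /e/ and /e/, so it voices to [g]. /t/ is a voiceless obstruent between vowels /e/ and /o/, so it voices to [d]. /k/ is a voiceless obstruent between vowels /o/ and /u/, so it voices to [g]. /xekekhetokuig/ → xegekhedoguig.
Rule 4 (final devoicing): /g/ is a voiced obstruent in word-final position, so it devoices to [k]. /xegekhedoguig/ → xegekhedoguik.

xegekhedoguik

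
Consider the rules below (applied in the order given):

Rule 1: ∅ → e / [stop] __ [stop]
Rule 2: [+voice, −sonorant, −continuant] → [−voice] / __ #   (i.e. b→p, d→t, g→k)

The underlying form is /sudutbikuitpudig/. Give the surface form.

Rule 1 (stop-cluster e-epenthesis): /t/ and /b/ form a stop–stop cluster, so [e] is inserted between them. /t/ and /p/ form a stop–stop cluster, so [e] is inserted between them. /sudutbikuitpudig/ → sudutebikuitepudig.
Rule 2 (final devoicing): /g/ is a voiced stop in word-final position, so it devoices to [k]. /sudutebikuitepudig/ → sudutebikuitepudik.

sudutebikuitepudik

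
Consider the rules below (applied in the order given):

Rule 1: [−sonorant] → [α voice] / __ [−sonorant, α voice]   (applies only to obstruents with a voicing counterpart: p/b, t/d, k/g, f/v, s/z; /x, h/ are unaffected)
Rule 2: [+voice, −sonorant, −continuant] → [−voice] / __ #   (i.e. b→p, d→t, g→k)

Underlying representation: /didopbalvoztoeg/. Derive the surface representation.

Rule 1 (regressive voicing assimilation): /p/ precedes the voiced obstruent /b/, so it voices to [b] by assimilation. /z/ precedes the voiceless obstruent /t/, so it devoices to [s] by assimilation. /didopbalvoztoeg/ → didobbalvostoeg.
Rule 2 (final devoicing): /g/ is a voiced stop in word-final position, so it devoices to [k]. /didobbalvostoeg/ → didobbalvostoek.

didobbalvostoek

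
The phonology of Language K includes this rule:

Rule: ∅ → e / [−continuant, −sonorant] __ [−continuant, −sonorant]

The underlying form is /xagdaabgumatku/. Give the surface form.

/g/ and /d/ form a stop–stop cluster, so [e] is inserted between them.
/b/ and /g/ form a stop–stop cluster, so [e] is inserted between them.
/t/ and /k/ form a stop–stop cluster, so [e] is inserted between them.
Surface form: [xagedaabegumateku].

xagedaabegumateku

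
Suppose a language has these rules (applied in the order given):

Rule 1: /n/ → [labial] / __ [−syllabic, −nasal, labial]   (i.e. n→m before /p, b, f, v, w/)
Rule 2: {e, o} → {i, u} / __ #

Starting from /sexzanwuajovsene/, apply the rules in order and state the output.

sexzamwuajovseni

Rule 1 (nasal place assimilation): /n/ precedes the labial consonant /w/, so it assimilates in place to [m]. /sexzanwuajovsene/ → sexzamwuajovsene.
Rule 2 (final vowel raising): /e/ is a mid vowel in word-final position, so it raises to [i]. /sexzamwuajovsene/ → sexzamwuajovseni.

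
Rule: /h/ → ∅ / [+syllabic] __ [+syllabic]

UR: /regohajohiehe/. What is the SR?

regoajoiee

/h/ occurs between vowels /o/ and /a/, so it deletes.
/h/ occurs between vowels /o/ and /i/, so it deletes.
/h/ occurs between vowels /e/ and /e/, so it deletes.
Surface form: [regoajoiee].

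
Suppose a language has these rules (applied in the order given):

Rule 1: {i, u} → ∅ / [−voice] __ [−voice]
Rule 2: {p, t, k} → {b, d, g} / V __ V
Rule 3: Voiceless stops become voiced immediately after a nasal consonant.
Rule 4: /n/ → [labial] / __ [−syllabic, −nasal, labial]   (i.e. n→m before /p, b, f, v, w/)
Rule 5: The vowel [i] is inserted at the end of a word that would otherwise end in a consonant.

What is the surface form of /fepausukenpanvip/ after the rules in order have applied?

febauskembamvipi

Rule 1 (high vowel syncope): /u/ is a high vowel flanked by voiceless consonants /s/ and /k/, so it deletes. /fepausukenpanvip/ → fepauskenpanvip.
Rule 2 (intervocalic voicing): /p/ is a voiceless stop between vowels /e/ and /a/, so it voices to [b]. /fepauskenpanvip/ → febauskenpanvip.
Rule 3 (post-nasal voicing): /p/ is a voiceless stop immediately after the nasal /n/, so it voices to [b]. /febauskenpanvip/ → febauskenbanvip.
Rule 4 (nasal place assimilation): /n/ precedes the labial consonant /b/, so it assimilates in place to [m]. /n/ precedes the labial consonant /v/, so it assimilates in place to [m]. /febauskenbanvip/ → febauskembamvip.
Rule 5 (final i-epenthesis): the form ends in the consonant /p/, so [i] is inserted word-finally. /febauskembamvip/ → febauskembamvipi.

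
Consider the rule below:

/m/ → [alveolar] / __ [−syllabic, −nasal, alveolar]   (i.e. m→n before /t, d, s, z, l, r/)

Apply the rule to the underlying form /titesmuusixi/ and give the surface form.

titesmuusixi

No segment of /titesmuusixi/ meets the structural description of the rule, so the form surfaces unchanged.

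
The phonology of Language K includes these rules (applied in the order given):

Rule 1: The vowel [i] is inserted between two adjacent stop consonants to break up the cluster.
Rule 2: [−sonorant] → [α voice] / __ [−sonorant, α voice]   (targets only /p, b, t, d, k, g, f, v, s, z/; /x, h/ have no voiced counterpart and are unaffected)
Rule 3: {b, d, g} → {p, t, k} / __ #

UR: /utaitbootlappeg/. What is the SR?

utaitibootlapipek

Rule 1 (stop-cluster i-epenthesis): /t/ and /b/ form a stop–stop cluster, so [i] is inserted between them. /p/ and /p/ form a stop–stop cluster, so [i] is inserted between them. /utaitbootlappeg/ → utaitibootlapipeg.
Rule 2 (regressive voicing assimilation): no segment meets the environment; /utaitibootlapipeg/ is unchanged.
Rule 3 (final devoicing): /g/ is a voiced stop in word-final position, so it devoices to [k]. /utaitibootlapipeg/ → utaitibootlapipek.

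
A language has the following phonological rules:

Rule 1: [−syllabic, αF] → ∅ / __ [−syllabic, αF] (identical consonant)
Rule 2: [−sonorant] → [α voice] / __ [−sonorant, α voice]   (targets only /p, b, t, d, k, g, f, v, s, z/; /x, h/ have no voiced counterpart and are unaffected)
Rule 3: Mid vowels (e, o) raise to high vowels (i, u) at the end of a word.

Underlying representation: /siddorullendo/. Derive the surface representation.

Rule 1 (degemination): /dd/ is a geminate; the first /d/ deletes. /ll/ is a geminate; the first /l/ deletes. /siddorullendo/ → sidorulendo.
Rule 2 (regressive voicing assimilation): no segment meets the environment; /sidorulendo/ is unchanged.
Rule 3 (final vowel raising): /o/ is a mid vowel in word-final position, so it raises to [u]. /sidorulendo/ → sidorulendu.

sidorulendu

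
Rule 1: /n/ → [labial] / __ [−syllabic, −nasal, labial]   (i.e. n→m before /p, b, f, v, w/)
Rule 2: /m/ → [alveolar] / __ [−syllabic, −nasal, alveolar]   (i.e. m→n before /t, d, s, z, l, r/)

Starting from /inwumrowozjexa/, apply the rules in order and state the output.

Rule 1 (nasal place assimilation): /n/ precedes the labial consonant /w/, so it assimilates in place to [m]. /inwumrowozjexa/ → imwumrowozjexa.
Rule 2 (nasal place assimilation): /m/ precedes the alveolar consonant /r/, so it assimilates in place to [n]. /imwumrowozjexa/ → imwunrowozjexa.

imwunrowozjexa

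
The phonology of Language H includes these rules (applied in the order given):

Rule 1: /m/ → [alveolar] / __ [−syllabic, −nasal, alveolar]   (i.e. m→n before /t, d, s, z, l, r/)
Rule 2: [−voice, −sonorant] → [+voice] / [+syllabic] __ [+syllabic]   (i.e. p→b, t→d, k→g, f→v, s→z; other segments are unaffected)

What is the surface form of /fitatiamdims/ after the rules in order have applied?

fidadiandins

Rule 1 (nasal place assimilation): /m/ precedes the alveolar consonant /d/, so it assimilates in place to [n]. /m/ precedes the alveolar consonant /s/, so it assimilates in place to [n]. /fitatiamdims/ → fitatiandins.
Rule 2 (intervocalic voicing): /t/ is a voiceless obstruent between vowels /i/ and /a/, so it voices to [d]. /t/ is a voiceless obstruent between vowels /a/ and /i/, so it voices to [d]. /fitatiandins/ → fidadiandins.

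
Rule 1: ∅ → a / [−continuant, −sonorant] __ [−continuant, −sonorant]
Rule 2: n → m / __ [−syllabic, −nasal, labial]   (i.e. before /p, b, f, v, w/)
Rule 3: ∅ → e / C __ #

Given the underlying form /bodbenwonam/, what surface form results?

Rule 1 (stop-cluster a-epenthesis): /d/ and /b/ form a stop–stop cluster, so [a] is inserted between them. /bodbenwonam/ → bodabenwonam.
Rule 2 (nasal place assimilation): /n/ precedes the labial consonant /w/, so it assimilates in place to [m]. /bodabenwonam/ → bodabemwonam.
Rule 3 (final e-epenthesis): the form ends in the consonant /m/, so [e] is inserted word-finally. /bodabemwonam/ → bodabemwoname.

bodabemwoname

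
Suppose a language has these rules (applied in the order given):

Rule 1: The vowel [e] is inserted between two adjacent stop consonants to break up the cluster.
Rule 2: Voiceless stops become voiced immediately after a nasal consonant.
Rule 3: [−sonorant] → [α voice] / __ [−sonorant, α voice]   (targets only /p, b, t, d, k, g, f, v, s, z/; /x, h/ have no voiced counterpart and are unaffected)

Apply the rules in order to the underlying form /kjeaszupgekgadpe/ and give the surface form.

Rule 1 (stop-cluster e-epenthesis): /p/ and /g/ form a stop–stop cluster, so [e] is inserted between them. /k/ and /g/ form a stop–stop cluster, so [e] is inserted between them. /d/ and /p/ form a stop–stop cluster, so [e] is inserted between them. /kjeaszupgekgadpe/ → kjeaszupegekegadepe.
Rule 2 (post-nasal voicing): no segment meets the environment; /kjeaszupegekegadepe/ is unchanged.
Rule 3 (regressive voicing assimilation): /s/ precedes the voiced obstruent /z/, so it voices to [z] by assimilation. /kjeaszupegekegadepe/ → kjeazzupegekegadepe.

kjeazzupegekegadepe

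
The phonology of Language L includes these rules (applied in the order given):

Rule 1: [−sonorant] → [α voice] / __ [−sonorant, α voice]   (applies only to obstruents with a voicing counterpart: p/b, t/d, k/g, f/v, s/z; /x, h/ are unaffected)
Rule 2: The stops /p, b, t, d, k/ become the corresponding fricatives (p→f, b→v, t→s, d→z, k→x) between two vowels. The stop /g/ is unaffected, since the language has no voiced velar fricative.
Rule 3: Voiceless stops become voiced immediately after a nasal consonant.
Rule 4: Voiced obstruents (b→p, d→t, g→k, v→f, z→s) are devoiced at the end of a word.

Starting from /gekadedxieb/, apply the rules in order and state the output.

gexazetxiep

Rule 1 (regressive voicing assimilation): /d/ precedes the voiceless obstruent /x/, so it devoices to [t] by assimilation. /gekadedxieb/ → gekadetxieb.
Rule 2 (intervocalic spirantization): /k/ is a stop between vowels /e/ and /a/, so it spirantizes to the fricative [x]. /d/ is a stop between vowels /a/ and /e/, so it spirantizes to the fricative [z]. /gekadetxieb/ → gexazetxieb.
Rule 3 (post-nasal voicing): no segment meets the environment; /gexazetxieb/ is unchanged.
Rule 4 (final devoicing): /b/ is a voiced obstruent in word-final position, so it devoices to [p]. /gexazetxieb/ → gexazetxiep.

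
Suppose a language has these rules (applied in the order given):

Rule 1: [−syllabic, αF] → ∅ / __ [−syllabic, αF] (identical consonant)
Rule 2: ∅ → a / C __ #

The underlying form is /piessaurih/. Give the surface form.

piesauriha

Rule 1 (degemination): /ss/ is a geminate; the first /s/ deletes. /piessaurih/ → piesaurih.
Rule 2 (final a-epenthesis): the form ends in the consonant /h/, so [a] is inserted word-finally. /piesaurih/ → piesauriha.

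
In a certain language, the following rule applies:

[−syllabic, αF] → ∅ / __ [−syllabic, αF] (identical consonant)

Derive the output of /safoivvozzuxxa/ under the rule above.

/vv/ is a geminate; the first /v/ deletes.
/zz/ is a geminate; the first /z/ deletes.
/xx/ is a geminate; the first /x/ deletes.
Surface form: [safoivozuxa].

safoivozuxa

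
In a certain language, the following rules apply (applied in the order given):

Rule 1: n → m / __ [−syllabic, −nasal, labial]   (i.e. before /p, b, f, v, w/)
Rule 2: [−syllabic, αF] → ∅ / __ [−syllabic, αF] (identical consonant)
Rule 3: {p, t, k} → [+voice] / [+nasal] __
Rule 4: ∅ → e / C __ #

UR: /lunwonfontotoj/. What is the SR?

Rule 1 (nasal place assimilation): /n/ precedes the labial consonant /w/, so it assimilates in place to [m]. /n/ precedes the labial consonant /f/, so it assimilates in place to [m]. /lunwonfontotoj/ → lumwomfontotoj.
Rule 2 (degemination): no segment meets the environment; /lumwomfontotoj/ is unchanged.
Rule 3 (post-nasal voicing): /t/ is a voiceless stop immediately after the nasal /n/, so it voices to [d]. /lumwomfontotoj/ → lumwomfondotoj.
Rule 4 (final e-epenthesis): the form ends in the consonant /j/, so [e] is inserted word-finally. /lumwomfondotoj/ → lumwomfondotoje.

lumwomfondotoje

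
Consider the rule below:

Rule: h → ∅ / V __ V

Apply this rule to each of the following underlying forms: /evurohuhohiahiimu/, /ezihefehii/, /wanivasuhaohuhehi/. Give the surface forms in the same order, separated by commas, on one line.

evurouoiaiimu, eziefeii, wanivasuaouei

/evurohuhohiahiimu/: /h/ occurs between vowels /o/ and /u/, so it deletes. /h/ occurs between vowels /u/ and /o/, so it deletes. /h/ occurs between vowels /o/ and /i/, so it deletes. /h/ occurs between vowels /a/ and /i/, so it deletes. → [evurouoiaiimu].
/ezihefehii/: /h/ occurs between vowels /i/ and /e/, so it deletes. /h/ occurs between vowels /e/ and /i/, so it deletes. → [eziefeii].
/wanivasuhaohuhehi/: /h/ occurs between vowels /u/ and /a/, so it deletes. /h/ occurs between vowels /o/ and /u/, so it deletes. /h/ occurs between vowels /u/ and /e/, so it deletes. /h/ occurs between vowels /e/ and /i/, so it deletes. → [wanivasuaouei].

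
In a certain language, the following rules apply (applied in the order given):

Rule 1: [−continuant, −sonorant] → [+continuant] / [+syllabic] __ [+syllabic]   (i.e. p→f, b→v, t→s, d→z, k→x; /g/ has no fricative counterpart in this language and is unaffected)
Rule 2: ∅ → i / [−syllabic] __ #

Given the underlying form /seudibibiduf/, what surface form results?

Rule 1 (intervocalic spirantization): /d/ is a stop between vowels /u/ and /i/, so it spirantizes to the fricative [z]. /b/ is a stop between vowels /i/ and /i/, so it spirantizes to the fricative [v]. /b/ is a stop between vowels /i/ and /i/, so it spirantizes to the fricative [v]. /d/ is a stop between vowels /i/ and /u/, so it spirantizes to the fricative [z]. /seudibibiduf/ → seuzivivizuf.
Rule 2 (final i-epenthesis): the form ends in the consonant /f/, so [i] is inserted word-finally. /seuzivivizuf/ → seuzivivizufi.

seuzivivizufi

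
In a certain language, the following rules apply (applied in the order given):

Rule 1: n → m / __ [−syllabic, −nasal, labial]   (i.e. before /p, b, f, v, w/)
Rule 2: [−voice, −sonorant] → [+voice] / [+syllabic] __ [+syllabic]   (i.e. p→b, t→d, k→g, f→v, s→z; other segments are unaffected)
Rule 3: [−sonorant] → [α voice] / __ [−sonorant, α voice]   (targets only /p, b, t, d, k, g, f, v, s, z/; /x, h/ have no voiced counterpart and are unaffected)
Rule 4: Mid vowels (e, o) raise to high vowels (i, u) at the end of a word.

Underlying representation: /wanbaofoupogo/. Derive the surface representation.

wambaovoubogu

Rule 1 (nasal place assimilation): /n/ precedes the labial consonant /b/, so it assimilates in place to [m]. /wanbaofoupogo/ → wambaofoupogo.
Rule 2 (intervocalic voicing): /f/ is a voiceless obstruent between vowels /o/ and /o/, so it voices to [v]. /p/ is a voiceless obstruent between vowels /u/ and /o/, so it voices to [b]. /wambaofoupogo/ → wambaovoubogo.
Rule 3 (regressive voicing assimilation): no segment meets the environment; /wambaovoubogo/ is unchanged.
Rule 4 (final vowel raising): /o/ is a mid vowel in word-final position, so it raises to [u]. /wambaovoubogo/ → wambaovoubogu.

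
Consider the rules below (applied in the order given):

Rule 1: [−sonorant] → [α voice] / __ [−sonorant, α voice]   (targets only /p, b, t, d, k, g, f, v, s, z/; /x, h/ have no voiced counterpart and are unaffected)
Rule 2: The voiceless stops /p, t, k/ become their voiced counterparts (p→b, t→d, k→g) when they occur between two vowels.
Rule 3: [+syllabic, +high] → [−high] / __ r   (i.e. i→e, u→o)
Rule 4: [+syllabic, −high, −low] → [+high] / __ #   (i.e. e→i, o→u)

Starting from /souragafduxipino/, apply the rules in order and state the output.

sooragavduxibinu

Rule 1 (regressive voicing assimilation): /f/ precedes the voiced obstruent /d/, so it voices to [v] by assimilation. /souragafduxipino/ → souragavduxipino.
Rule 2 (intervocalic voicing): /p/ is a voiceless stop between vowels /i/ and /i/, so it voices to [b]. /souragavduxipino/ → souragavduxibino.
Rule 3 (pre-rhotic lowering): /u/ is a high vowel immediately before /r/, so it lowers to [o]. /souragavduxibino/ → sooragavduxibino.
Rule 4 (final vowel raising): /o/ is a mid vowel in word-final position, so it raises to [u]. /sooragavduxibino/ → sooragavduxibinu.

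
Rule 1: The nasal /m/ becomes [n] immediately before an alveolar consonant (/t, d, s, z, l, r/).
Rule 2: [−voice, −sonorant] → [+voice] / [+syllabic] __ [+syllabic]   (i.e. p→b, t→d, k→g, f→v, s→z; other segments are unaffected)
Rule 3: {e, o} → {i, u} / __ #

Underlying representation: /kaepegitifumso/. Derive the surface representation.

kaebegidivunsu

Rule 1 (nasal place assimilation): /m/ precedes the alveolar consonant /s/, so it assimilates in place to [n]. /kaepegitifumso/ → kaepegitifunso.
Rule 2 (intervocalic voicing): /p/ is a voiceless obstruent between vowels /e/ and /e/, so it voices to [b]. /t/ is a voiceless obstruent between vowels /i/ and /i/, so it voices to [d]. /f/ is a voiceless obstruent between vowels /i/ and /u/, so it voices to [v]. /kaepegitifunso/ → kaebegidivunso.
Rule 3 (final vowel raising): /o/ is a mid vowel in word-final position, so it raises to [u]. /kaebegidivunso/ → kaebegidivunsu.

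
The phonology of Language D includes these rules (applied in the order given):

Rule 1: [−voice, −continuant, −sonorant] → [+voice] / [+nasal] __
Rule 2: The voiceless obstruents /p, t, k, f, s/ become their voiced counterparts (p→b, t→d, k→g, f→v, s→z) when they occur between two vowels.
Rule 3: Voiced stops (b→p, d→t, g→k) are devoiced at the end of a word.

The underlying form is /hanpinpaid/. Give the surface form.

hanbinbait

Rule 1 (post-nasal voicing): /p/ is a voiceless stop immediately after the nasal /n/, so it voices to [b]. /p/ is a voiceless stop immediately after the nasal /n/, so it voices to [b]. /hanpinpaid/ → hanbinbaid.
Rule 2 (intervocalic voicing): no segment meets the environment; /hanbinbaid/ is unchanged.
Rule 3 (final devoicing): /d/ is a voiced stop in word-final position, so it devoices to [t]. /hanbinbaid/ → hanbinbait.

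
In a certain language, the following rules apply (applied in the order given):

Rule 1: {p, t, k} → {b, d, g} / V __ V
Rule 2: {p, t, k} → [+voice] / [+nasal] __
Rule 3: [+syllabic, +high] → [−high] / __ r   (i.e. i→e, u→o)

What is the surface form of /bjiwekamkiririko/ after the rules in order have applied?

Rule 1 (intervocalic voicing): /k/ is a voiceless stop between vowels /e/ and /a/, so it voices to [g]. /k/ is a voiceless stop between vowels /i/ and /o/, so it voices to [g]. /bjiwekamkiririko/ → bjiwegamkiririgo.
Rule 2 (post-nasal voicing): /k/ is a voiceless stop immediately after the nasal /m/, so it voices to [g]. /bjiwegamkiririgo/ → bjiwegamgiririgo.
Rule 3 (pre-rhotic lowering): /i/ is a high vowel immediately before /r/, so it lowers to [e]. /i/ is a high vowel immediately before /r/, so it lowers to [e]. /bjiwegamgiririgo/ → bjiwegamgererigo.

bjiwegamgererigo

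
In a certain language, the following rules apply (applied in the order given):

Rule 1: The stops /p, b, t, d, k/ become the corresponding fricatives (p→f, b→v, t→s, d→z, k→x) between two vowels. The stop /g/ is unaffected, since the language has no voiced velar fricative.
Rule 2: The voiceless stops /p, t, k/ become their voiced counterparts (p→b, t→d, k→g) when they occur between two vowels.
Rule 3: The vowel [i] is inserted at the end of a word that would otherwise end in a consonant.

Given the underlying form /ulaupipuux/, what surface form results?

ulaufifuuxi

Rule 1 (intervocalic spirantization): /p/ is a stop between vowels /u/ and /i/, so it spirantizes to the fricative [f]. /p/ is a stop between vowels /i/ and /u/, so it spirantizes to the fricative [f]. /ulaupipuux/ → ulaufifuux.
Rule 2 (intervocalic voicing): no segment meets the environment; /ulaufifuux/ is unchanged.
Rule 3 (final i-epenthesis): the form ends in the consonant /x/, so [i] is inserted word-finally. /ulaufifuux/ → ulaufifuuxi.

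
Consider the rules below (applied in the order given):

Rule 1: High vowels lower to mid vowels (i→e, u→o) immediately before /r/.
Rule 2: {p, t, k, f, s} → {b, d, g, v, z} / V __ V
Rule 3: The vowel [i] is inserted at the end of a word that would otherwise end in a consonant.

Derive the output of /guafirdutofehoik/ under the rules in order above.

Rule 1 (pre-rhotic lowering): /i/ is a high vowel immediately before /r/, so it lowers to [e]. /guafirdutofehoik/ → guaferdutofehoik.
Rule 2 (intervocalic voicing): /f/ is a voiceless obstruent between vowels /a/ and /e/, so it voices to [v]. /t/ is a voiceless obstruent between vowels /u/ and /o/, so it voices to [d]. /f/ is a voiceless obstruent between vowels /o/ and /e/, so it voices to [v]. /guaferdutofehoik/ → guaverdudovehoik.
Rule 3 (final i-epenthesis): the form ends in the consonant /k/, so [i] is inserted word-finally. /guaverdudovehoik/ → guaverdudovehoiki.

guaverdudovehoiki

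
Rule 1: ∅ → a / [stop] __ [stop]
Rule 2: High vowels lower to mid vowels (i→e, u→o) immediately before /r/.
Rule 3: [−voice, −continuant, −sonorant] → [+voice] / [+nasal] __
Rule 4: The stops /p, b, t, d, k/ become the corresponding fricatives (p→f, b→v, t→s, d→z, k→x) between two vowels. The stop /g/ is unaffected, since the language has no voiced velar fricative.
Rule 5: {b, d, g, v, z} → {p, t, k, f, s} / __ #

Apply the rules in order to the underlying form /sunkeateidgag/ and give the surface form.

sungeaseizagak

Rule 1 (stop-cluster a-epenthesis): /d/ and /g/ form a stop–stop cluster, so [a] is inserted between them. /sunkeateidgag/ → sunkeateidagag.
Rule 2 (pre-rhotic lowering): no segment meets the environment; /sunkeateidagag/ is unchanged.
Rule 3 (post-nasal voicing): /k/ is a voiceless stop immediately after the nasal /n/, so it voices to [g]. /sunkeateidagag/ → sungeateidagag.
Rule 4 (intervocalic spirantization): /t/ is a stop between vowels /a/ and /e/, so it spirantizes to the fricative [s]. /d/ is a stop between vowels /i/ and /a/, so it spirantizes to the fricative [z]. /sungeateidagag/ → sungeaseizagag.
Rule 5 (final devoicing): /g/ is a voiced obstruent in word-final position, so it devoices to [k]. /sungeaseizagag/ → sungeaseizagak.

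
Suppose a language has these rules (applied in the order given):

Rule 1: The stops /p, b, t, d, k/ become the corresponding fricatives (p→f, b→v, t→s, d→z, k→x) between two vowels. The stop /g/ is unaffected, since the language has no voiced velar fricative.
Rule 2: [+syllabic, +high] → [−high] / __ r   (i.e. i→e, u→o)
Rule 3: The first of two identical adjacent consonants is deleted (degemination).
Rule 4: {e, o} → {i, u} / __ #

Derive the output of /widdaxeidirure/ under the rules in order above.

Rule 1 (intervocalic spirantization): /d/ is a stop between vowels /i/ and /i/, so it spirantizes to the fricative [z]. /widdaxeidirure/ → widdaxeizirure.
Rule 2 (pre-rhotic lowering): /i/ is a high vowel immediately before /r/, so it lowers to [e]. /u/ is a high vowel immediately before /r/, so it lowers to [o]. /widdaxeizirure/ → widdaxeizerore.
Rule 3 (degemination): /dd/ is a geminate; the first /d/ deletes. /widdaxeizerore/ → widaxeizerore.
Rule 4 (final vowel raising): /e/ is a mid vowel in word-final position, so it raises to [i]. /widaxeizerore/ → widaxeizerori.

widaxeizerori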